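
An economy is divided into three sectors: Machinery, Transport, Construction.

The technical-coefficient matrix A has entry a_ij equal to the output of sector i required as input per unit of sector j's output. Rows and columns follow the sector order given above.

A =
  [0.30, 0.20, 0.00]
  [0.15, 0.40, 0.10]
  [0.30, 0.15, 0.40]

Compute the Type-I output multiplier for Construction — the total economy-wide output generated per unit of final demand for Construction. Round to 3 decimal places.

m_C = 2.207

I − A =
  [   0.70    -0.20     0.00]
  [  -0.15     0.60    -0.10]
  [  -0.30    -0.15     0.60]
Cofactors of I−A, C_ij = (−1)^(i+j)·(minor ij) (rows/columns in the sector order above):
  C_11 = (0.60)(0.60) − (-0.10)(-0.15) = 0.3450
  C_12 = −[(-0.15)(0.60) − (-0.10)(-0.30)] = 0.1200
  C_13 = (-0.15)(-0.15) − (0.60)(-0.30) = 0.2025
  C_21 = −[(-0.20)(0.60) − (0.00)(-0.15)] = 0.1200
  C_22 = (0.70)(0.60) − (0.00)(-0.30) = 0.4200
  C_23 = −[(0.70)(-0.15) − (-0.20)(-0.30)] = 0.1650
  C_31 = (-0.20)(-0.10) − (0.00)(0.60) = 0.0200
  C_32 = −[(0.70)(-0.10) − (0.00)(-0.15)] = 0.0700
  C_33 = (0.70)(0.60) − (-0.20)(-0.15) = 0.3900
det(I−A) = Σ_j (I−A)_1j·C_1j = (0.70)(0.3450) + (-0.20)(0.1200) + (0.00)(0.2025) = 0.2175
adj(I−A) = Cᵀ =
  [ 0.3450   0.1200   0.0200]
  [ 0.1200   0.4200   0.0700]
  [ 0.2025   0.1650   0.3900]
(I − A)⁻¹ = adj(I−A) / det(I−A) ≈
  [   1.5862     0.5517     0.0920]
  [   0.5517     1.9310     0.3218]
  [   0.9310     0.7586     1.7931]
The output multiplier for sector j is the column-j sum of the Leontief inverse (I − A)⁻¹ = adj(I−A) / det(I−A).
Column C of adj(I−A): (0.0200, 0.0700, 0.3900); det(I−A) = 0.2175.
m_C = (0.0200 + 0.0700 + 0.3900) / 0.2175 = 0.48 / 0.2175 ≈ 2.207.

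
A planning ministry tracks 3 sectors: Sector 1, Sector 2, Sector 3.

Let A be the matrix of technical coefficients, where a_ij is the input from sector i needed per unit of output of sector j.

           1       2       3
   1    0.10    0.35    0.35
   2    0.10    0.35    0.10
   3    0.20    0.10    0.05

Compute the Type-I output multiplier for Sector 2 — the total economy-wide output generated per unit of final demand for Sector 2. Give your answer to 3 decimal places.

I − A =
  [   0.90    -0.35    -0.35]
  [  -0.10     0.65    -0.10]
  [  -0.20    -0.10     0.95]
Cofactors of I−A, C_ij = (−1)^(i+j)·(minor ij) (rows/columns in the sector order above):
  C_11 = (0.65)(0.95) − (-0.10)(-0.10) = 0.6075
  C_12 = −[(-0.10)(0.95) − (-0.10)(-0.20)] = 0.1150
  C_13 = (-0.10)(-0.10) − (0.65)(-0.20) = 0.1400
  C_21 = −[(-0.35)(0.95) − (-0.35)(-0.10)] = 0.3675
  C_22 = (0.90)(0.95) − (-0.35)(-0.20) = 0.7850
  C_23 = −[(0.90)(-0.10) − (-0.35)(-0.20)] = 0.1600
  C_31 = (-0.35)(-0.10) − (-0.35)(0.65) = 0.2625
  C_32 = −[(0.90)(-0.10) − (-0.35)(-0.10)] = 0.1250
  C_33 = (0.90)(0.65) − (-0.35)(-0.10) = 0.5500
det(I−A) = Σ_j (I−A)_1j·C_1j = (0.90)(0.6075) + (-0.35)(0.1150) + (-0.35)(0.1400) = 0.4575
adj(I−A) = Cᵀ =
  [ 0.6075   0.3675   0.2625]
  [ 0.1150   0.7850   0.1250]
  [ 0.1400   0.1600   0.5500]
(I − A)⁻¹ = adj(I−A) / det(I−A) ≈
  [   1.3279     0.8033     0.5738]
  [   0.2514     1.7158     0.2732]
  [   0.3060     0.3497     1.2022]
The output multiplier for sector j is the column-j sum of the Leontief inverse (I − A)⁻¹ = adj(I−A) / det(I−A).
Column 2 of adj(I−A): (0.3675, 0.7850, 0.1600); det(I−A) = 0.4575.
m_2 = (0.3675 + 0.7850 + 0.1600) / 0.4575 = 1.3125 / 0.4575 ≈ 2.869.

m_2 = 2.869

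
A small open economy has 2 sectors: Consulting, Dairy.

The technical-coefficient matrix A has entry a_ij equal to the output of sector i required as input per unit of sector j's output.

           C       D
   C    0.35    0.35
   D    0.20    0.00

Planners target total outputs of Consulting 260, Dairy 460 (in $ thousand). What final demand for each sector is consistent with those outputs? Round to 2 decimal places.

I − A =
  [   0.65    -0.35]
  [  -0.20     1.00]
d = (I − A) x:
  d_C = (+0.65)·260 + (-0.35)·460 = 8.00
  d_D = (-0.20)·260 + (+1.00)·460 = 408.00

d_C = 8.00, d_D = 408.00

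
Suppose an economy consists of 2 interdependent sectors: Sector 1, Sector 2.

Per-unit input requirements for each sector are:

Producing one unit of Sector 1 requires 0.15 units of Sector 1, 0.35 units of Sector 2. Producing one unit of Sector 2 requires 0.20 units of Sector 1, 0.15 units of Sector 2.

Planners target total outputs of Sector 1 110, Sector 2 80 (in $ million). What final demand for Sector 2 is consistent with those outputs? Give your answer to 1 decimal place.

I − A =
  [   0.85    -0.20]
  [  -0.35     0.85]
d = (I − A) x:
  d_1 = (+0.85)·110 + (-0.20)·80 = 77.5
  d_2 = (-0.35)·110 + (+0.85)·80 = 29.5

d_2 = 29.5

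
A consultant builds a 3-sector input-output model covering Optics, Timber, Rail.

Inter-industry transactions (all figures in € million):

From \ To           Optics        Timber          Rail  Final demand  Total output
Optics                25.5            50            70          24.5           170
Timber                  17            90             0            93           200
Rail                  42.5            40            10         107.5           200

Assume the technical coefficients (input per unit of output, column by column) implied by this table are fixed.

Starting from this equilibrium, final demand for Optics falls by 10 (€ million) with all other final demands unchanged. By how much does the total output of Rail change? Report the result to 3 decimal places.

Technical coefficients a_ij = z_ij / X_j:
  a_OO = 25.5/170 = 0.15, a_TO = 17/170 = 0.10, a_RO = 42.5/170 = 0.25
  a_OT = 50/200 = 0.25, a_TT = 90/200 = 0.45, a_RT = 40/200 = 0.20
  a_OR = 70/200 = 0.35, a_TR = 0/200 = 0.00, a_RR = 10/200 = 0.05
I − A =
  [   0.85    -0.25    -0.35]
  [  -0.10     0.55     0.00]
  [  -0.25    -0.20     0.95]
Cofactors of I−A, C_ij = (−1)^(i+j)·(minor ij) (rows/columns in the sector order above):
  C_11 = (0.55)(0.95) − (0.00)(-0.20) = 0.5225
  C_12 = −[(-0.10)(0.95) − (0.00)(-0.25)] = 0.0950
  C_13 = (-0.10)(-0.20) − (0.55)(-0.25) = 0.1575
  C_21 = −[(-0.25)(0.95) − (-0.35)(-0.20)] = 0.3075
  C_22 = (0.85)(0.95) − (-0.35)(-0.25) = 0.7200
  C_23 = −[(0.85)(-0.20) − (-0.25)(-0.25)] = 0.2325
  C_31 = (-0.25)(0.00) − (-0.35)(0.55) = 0.1925
  C_32 = −[(0.85)(0.00) − (-0.35)(-0.10)] = 0.0350
  C_33 = (0.85)(0.55) − (-0.25)(-0.10) = 0.4425
det(I−A) = Σ_j (I−A)_1j·C_1j = (0.85)(0.5225) + (-0.25)(0.0950) + (-0.35)(0.1575) = 0.36525
adj(I−A) = Cᵀ =
  [ 0.5225   0.3075   0.1925]
  [ 0.0950   0.7200   0.0350]
  [ 0.1575   0.2325   0.4425]
(I − A)⁻¹ = adj(I−A) / det(I−A) ≈
  [   1.4305     0.8419     0.5270]
  [   0.2601     1.9713     0.0958]
  [   0.4312     0.6366     1.2115]
Δx = (I − A)⁻¹ Δd with Δd having -10 in the Optics component and 0 elsewhere.
So Δx_R = L_RO · (-10), where L_RO = adj(I−A)_RO / det(I−A) = 0.1575 / 0.36525.
Δx_R = 0.1575 × (-10) / 0.36525 = -1.575 / 0.36525 ≈ -4.312.

Δx_R = -4.312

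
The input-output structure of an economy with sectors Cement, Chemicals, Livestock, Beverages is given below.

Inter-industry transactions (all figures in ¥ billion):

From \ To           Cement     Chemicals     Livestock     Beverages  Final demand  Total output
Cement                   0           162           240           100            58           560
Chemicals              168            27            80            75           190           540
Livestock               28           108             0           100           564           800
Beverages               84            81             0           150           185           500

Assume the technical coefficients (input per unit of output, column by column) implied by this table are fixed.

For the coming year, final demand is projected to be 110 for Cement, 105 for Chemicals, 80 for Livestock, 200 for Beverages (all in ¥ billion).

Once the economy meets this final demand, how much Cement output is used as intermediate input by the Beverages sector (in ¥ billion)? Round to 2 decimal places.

z_14 = 86.68

Technical coefficients a_ij = z_ij / X_j:
  a_11 = 0/560 = 0.00, a_21 = 168/560 = 0.30, a_31 = 28/560 = 0.05, a_41 = 84/560 = 0.15
  a_12 = 162/540 = 0.30, a_22 = 27/540 = 0.05, a_32 = 108/540 = 0.20, a_42 = 81/540 = 0.15
  a_13 = 240/800 = 0.30, a_23 = 80/800 = 0.10, a_33 = 0/800 = 0.00, a_43 = 0/800 = 0.00
  a_14 = 100/500 = 0.20, a_24 = 75/500 = 0.15, a_34 = 100/500 = 0.20, a_44 = 150/500 = 0.30
I − A =
  [   1.00    -0.30    -0.30    -0.20]
  [  -0.30     0.95    -0.10    -0.15]
  [  -0.05    -0.20     1.00    -0.20]
  [  -0.15    -0.15     0.00     0.70]
Compute the cofactors C_ij = (−1)^(i+j)·(3×3 minor ij) of I−A; the adjugate is their transpose:
adj(I−A) = Cᵀ =
  [ 0.625500   0.291000   0.216750   0.303000]
  [ 0.239000   0.650500   0.136750   0.246750]
  [ 0.116125   0.185000   0.535250   0.225750]
  [ 0.185250   0.201750   0.075750   0.806250]
det(I−A) = Σ_j (I−A)_1j·C_1j = (1.00)(0.625500) + (-0.30)(0.239000) + (-0.30)(0.116125) + (-0.20)(0.185250) = 0.4819125
(I − A)⁻¹ = adj(I−A) / det(I−A) ≈
  [   1.2980     0.6038     0.4498     0.6287]
  [   0.4959     1.3498     0.2838     0.5120]
  [   0.2410     0.3839     1.1107     0.4684]
  [   0.3844     0.4186     0.1572     1.6730]
First solve x = (I − A)⁻¹ d = adj(I−A)·d / det(I−A); in particular x_4 = (0.185250·110 + 0.201750·105 + 0.075750·80 + 0.806250·200) / 0.4819125 = 208.87125 / 0.4819125 ≈ 433.4215.
Intermediate flow from 1 to 4: z_14 = a_14 · x_4 = 0.20 × 208.87125 / 0.4819125 = 41.77425 / 0.4819125 ≈ 86.68.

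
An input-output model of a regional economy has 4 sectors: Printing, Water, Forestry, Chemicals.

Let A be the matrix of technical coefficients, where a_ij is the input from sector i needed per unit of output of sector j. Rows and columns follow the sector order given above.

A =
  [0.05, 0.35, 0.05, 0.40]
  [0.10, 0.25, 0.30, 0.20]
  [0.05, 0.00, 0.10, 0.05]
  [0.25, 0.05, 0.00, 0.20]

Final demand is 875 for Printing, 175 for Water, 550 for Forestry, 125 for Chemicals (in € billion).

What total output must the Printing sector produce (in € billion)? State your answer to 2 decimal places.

x_P = 1606.04

I − A =
  [   0.95    -0.35    -0.05    -0.40]
  [  -0.10     0.75    -0.30    -0.20]
  [  -0.05     0.00     0.90    -0.05]
  [  -0.25    -0.05     0.00     0.80]
Compute the cofactors C_ij = (−1)^(i+j)·(3×3 minor ij) of I−A; the adjugate is their transpose:
adj(I−A) = Cᵀ =
  [ 0.530250   0.270125   0.119500   0.340125]
  [ 0.132750   0.591375   0.204500   0.227000]
  [ 0.039125   0.021750   0.438000   0.052375]
  [ 0.174000   0.121375   0.050125   0.602625]
det(I−A) = Σ_j (I−A)_1j·C_1j = (0.95)(0.530250) + (-0.35)(0.132750) + (-0.05)(0.039125) + (-0.40)(0.174000) = 0.38571875
(I − A)⁻¹ = adj(I−A) / det(I−A) ≈
  [   1.3747     0.7003     0.3098     0.8818]
  [   0.3442     1.5332     0.5302     0.5885]
  [   0.1014     0.0564     1.1355     0.1358]
  [   0.4511     0.3147     0.1300     1.5623]
x = (I − A)⁻¹ d = adj(I−A)·d / det(I−A), with det(I−A) = 0.38571875:
  x_P = (0.530250·875 + 0.270125·175 + 0.119500·550 + 0.340125·125) / 0.38571875 = 619.48125 / 0.38571875 ≈ 1606.04
  x_W = (0.132750·875 + 0.591375·175 + 0.204500·550 + 0.227000·125) / 0.38571875 = 360.496875 / 0.38571875 ≈ 934.61
  x_F = (0.039125·875 + 0.021750·175 + 0.438000·550 + 0.052375·125) / 0.38571875 = 285.4875 / 0.38571875 ≈ 740.14
  x_C = (0.174000·875 + 0.121375·175 + 0.050125·550 + 0.602625·125) / 0.38571875 = 276.3875 / 0.38571875 ≈ 716.55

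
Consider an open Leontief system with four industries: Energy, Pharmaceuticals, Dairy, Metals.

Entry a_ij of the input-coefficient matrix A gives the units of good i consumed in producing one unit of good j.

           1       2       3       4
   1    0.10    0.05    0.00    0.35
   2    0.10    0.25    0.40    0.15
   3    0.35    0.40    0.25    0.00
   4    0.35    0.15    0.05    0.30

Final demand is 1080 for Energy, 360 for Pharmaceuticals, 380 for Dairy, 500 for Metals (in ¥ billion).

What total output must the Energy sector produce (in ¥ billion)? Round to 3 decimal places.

I − A =
  [   0.90    -0.05     0.00    -0.35]
  [  -0.10     0.75    -0.40    -0.15]
  [  -0.35    -0.40     0.75     0.00]
  [  -0.35    -0.15    -0.05     0.70]
Compute the cofactors C_ij = (−1)^(i+j)·(3×3 minor ij) of I−A; the adjugate is their transpose:
adj(I−A) = Cᵀ =
  [ 0.261875   0.072625   0.048500   0.146500]
  [ 0.192500   0.374500   0.211500   0.176500]
  [ 0.224875   0.233625   0.349000   0.162500]
  [ 0.188250   0.133250   0.094500   0.351500]
det(I−A) = Σ_j (I−A)_1j·C_1j = (0.90)(0.261875) + (-0.05)(0.192500) + (0.00)(0.224875) + (-0.35)(0.188250) = 0.160175
(I − A)⁻¹ = adj(I−A) / det(I−A) ≈
  [   1.6349     0.4534     0.3028     0.9146]
  [   1.2018     2.3381     1.3204     1.1019]
  [   1.4039     1.4586     2.1789     1.0145]
  [   1.1753     0.8319     0.5900     2.1945]
x = (I − A)⁻¹ d = adj(I−A)·d / det(I−A), with det(I−A) = 0.160175:
  x_1 = (0.261875·1080 + 0.072625·360 + 0.048500·380 + 0.146500·500) / 0.160175 = 400.65 / 0.160175 ≈ 2501.327
  x_2 = (0.192500·1080 + 0.374500·360 + 0.211500·380 + 0.176500·500) / 0.160175 = 511.34 / 0.160175 ≈ 3192.383
  x_3 = (0.224875·1080 + 0.233625·360 + 0.349000·380 + 0.162500·500) / 0.160175 = 540.84 / 0.160175 ≈ 3376.557
  x_4 = (0.188250·1080 + 0.133250·360 + 0.094500·380 + 0.351500·500) / 0.160175 = 462.94 / 0.160175 ≈ 2890.214

x_1 = 2501.327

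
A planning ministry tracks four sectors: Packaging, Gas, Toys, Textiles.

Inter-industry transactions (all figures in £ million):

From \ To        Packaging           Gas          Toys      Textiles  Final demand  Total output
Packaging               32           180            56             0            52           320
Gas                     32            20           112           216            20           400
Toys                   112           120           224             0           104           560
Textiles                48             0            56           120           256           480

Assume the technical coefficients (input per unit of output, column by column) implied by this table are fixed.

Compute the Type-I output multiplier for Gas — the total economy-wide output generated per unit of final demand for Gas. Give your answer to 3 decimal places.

m_2 = 4.331

Technical coefficients a_ij = z_ij / X_j:
  a_11 = 32/320 = 0.10, a_21 = 32/320 = 0.10, a_31 = 112/320 = 0.35, a_41 = 48/320 = 0.15
  a_12 = 180/400 = 0.45, a_22 = 20/400 = 0.05, a_32 = 120/400 = 0.30, a_42 = 0/400 = 0.00
  a_13 = 56/560 = 0.10, a_23 = 112/560 = 0.20, a_33 = 224/560 = 0.40, a_43 = 56/560 = 0.10
  a_14 = 0/480 = 0.00, a_24 = 216/480 = 0.45, a_34 = 0/480 = 0.00, a_44 = 120/480 = 0.25
I − A =
  [   0.90    -0.45    -0.10     0.00]
  [  -0.10     0.95    -0.20    -0.45]
  [  -0.35    -0.30     0.60     0.00]
  [  -0.15     0.00    -0.10     0.75]
Compute the cofactors C_ij = (−1)^(i+j)·(3×3 minor ij) of I−A; the adjugate is their transpose:
adj(I−A) = Cᵀ =
  [ 0.369000   0.225000   0.159000   0.135000]
  [ 0.153750   0.378750   0.189750   0.227250]
  [ 0.292125   0.320625   0.577125   0.192375]
  [ 0.112750   0.087750   0.108750   0.364250]
det(I−A) = Σ_j (I−A)_1j·C_1j = (0.90)(0.369000) + (-0.45)(0.153750) + (-0.10)(0.292125) + (0.00)(0.112750) = 0.2337
(I − A)⁻¹ = adj(I−A) / det(I−A) ≈
  [   1.5789     0.9628     0.6804     0.5777]
  [   0.6579     1.6207     0.8119     0.9724]
  [   1.2500     1.3720     2.4695     0.8232]
  [   0.4825     0.3755     0.4653     1.5586]
The output multiplier for sector j is the column-j sum of the Leontief inverse (I − A)⁻¹ = adj(I−A) / det(I−A).
Column 2 of adj(I−A): (0.225000, 0.378750, 0.320625, 0.087750); det(I−A) = 0.2337.
m_2 = (0.225000 + 0.378750 + 0.320625 + 0.087750) / 0.2337 = 1.012125 / 0.2337 ≈ 4.331.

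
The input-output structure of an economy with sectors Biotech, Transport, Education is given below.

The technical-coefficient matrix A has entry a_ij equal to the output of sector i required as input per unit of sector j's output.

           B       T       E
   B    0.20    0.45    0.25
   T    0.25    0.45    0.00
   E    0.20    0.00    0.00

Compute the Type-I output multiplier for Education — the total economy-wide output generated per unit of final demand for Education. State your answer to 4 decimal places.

I − A =
  [   0.80    -0.45    -0.25]
  [  -0.25     0.55     0.00]
  [  -0.20     0.00     1.00]
Cofactors of I−A, C_ij = (−1)^(i+j)·(minor ij) (rows/columns in the sector order above):
  C_11 = (0.55)(1.00) − (0.00)(0.00) = 0.5500
  C_12 = −[(-0.25)(1.00) − (0.00)(-0.20)] = 0.2500
  C_13 = (-0.25)(0.00) − (0.55)(-0.20) = 0.1100
  C_21 = −[(-0.45)(1.00) − (-0.25)(0.00)] = 0.4500
  C_22 = (0.80)(1.00) − (-0.25)(-0.20) = 0.7500
  C_23 = −[(0.80)(0.00) − (-0.45)(-0.20)] = 0.0900
  C_31 = (-0.45)(0.00) − (-0.25)(0.55) = 0.1375
  C_32 = −[(0.80)(0.00) − (-0.25)(-0.25)] = 0.0625
  C_33 = (0.80)(0.55) − (-0.45)(-0.25) = 0.3275
det(I−A) = Σ_j (I−A)_1j·C_1j = (0.80)(0.5500) + (-0.45)(0.2500) + (-0.25)(0.1100) = 0.3000
adj(I−A) = Cᵀ =
  [ 0.5500   0.4500   0.1375]
  [ 0.2500   0.7500   0.0625]
  [ 0.1100   0.0900   0.3275]
(I − A)⁻¹ = adj(I−A) / det(I−A) ≈
  [   1.83333     1.50000     0.45833]
  [   0.83333     2.50000     0.20833]
  [   0.36667     0.30000     1.09167]
The output multiplier for sector j is the column-j sum of the Leontief inverse (I − A)⁻¹ = adj(I−A) / det(I−A).
Column E of adj(I−A): (0.1375, 0.0625, 0.3275); det(I−A) = 0.3000.
m_E = (0.1375 + 0.0625 + 0.3275) / 0.3000 = 0.5275 / 0.3000 ≈ 1.7583.

m_E = 1.7583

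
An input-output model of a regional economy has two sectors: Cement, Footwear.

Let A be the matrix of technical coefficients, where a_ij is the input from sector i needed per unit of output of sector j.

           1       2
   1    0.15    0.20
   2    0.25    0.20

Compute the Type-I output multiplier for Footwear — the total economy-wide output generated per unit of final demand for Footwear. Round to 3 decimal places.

m_2 = 1.667

I − A =
  [   0.85    -0.20]
  [  -0.25     0.80]
det(I−A) = (0.85)(0.80) − (-0.20)(-0.25) = 0.6300
adj(I−A) = [[0.80, 0.20], [0.25, 0.85]]
(I − A)⁻¹ = adj(I−A) / det(I−A) ≈
  [   1.2698     0.3175]
  [   0.3968     1.3492]
The output multiplier for sector j is the column-j sum of the Leontief inverse (I − A)⁻¹ = adj(I−A) / det(I−A).
Column 2 of adj(I−A): (0.20, 0.85); det(I−A) = 0.6300.
m_2 = (0.20 + 0.85) / 0.6300 = 1.05 / 0.6300 ≈ 1.667.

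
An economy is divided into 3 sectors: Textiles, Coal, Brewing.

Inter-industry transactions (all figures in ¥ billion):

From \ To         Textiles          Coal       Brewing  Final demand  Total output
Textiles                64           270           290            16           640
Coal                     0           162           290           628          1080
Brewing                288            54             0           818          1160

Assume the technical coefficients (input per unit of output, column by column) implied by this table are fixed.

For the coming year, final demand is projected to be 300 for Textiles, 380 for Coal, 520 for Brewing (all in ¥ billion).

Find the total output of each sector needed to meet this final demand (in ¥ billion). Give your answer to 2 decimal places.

Technical coefficients a_ij = z_ij / X_j:
  a_11 = 64/640 = 0.10, a_21 = 0/640 = 0.00, a_31 = 288/640 = 0.45
  a_12 = 270/1080 = 0.25, a_22 = 162/1080 = 0.15, a_32 = 54/1080 = 0.05
  a_13 = 290/1160 = 0.25, a_23 = 290/1160 = 0.25, a_33 = 0/1160 = 0.00
I − A =
  [   0.90    -0.25    -0.25]
  [   0.00     0.85    -0.25]
  [  -0.45    -0.05     1.00]
Cofactors of I−A, C_ij = (−1)^(i+j)·(minor ij) (rows/columns in the sector order above):
  C_11 = (0.85)(1.00) − (-0.25)(-0.05) = 0.8375
  C_12 = −[(0.00)(1.00) − (-0.25)(-0.45)] = 0.1125
  C_13 = (0.00)(-0.05) − (0.85)(-0.45) = 0.3825
  C_21 = −[(-0.25)(1.00) − (-0.25)(-0.05)] = 0.2625
  C_22 = (0.90)(1.00) − (-0.25)(-0.45) = 0.7875
  C_23 = −[(0.90)(-0.05) − (-0.25)(-0.45)] = 0.1575
  C_31 = (-0.25)(-0.25) − (-0.25)(0.85) = 0.2750
  C_32 = −[(0.90)(-0.25) − (-0.25)(0.00)] = 0.2250
  C_33 = (0.90)(0.85) − (-0.25)(0.00) = 0.7650
det(I−A) = Σ_j (I−A)_1j·C_1j = (0.90)(0.8375) + (-0.25)(0.1125) + (-0.25)(0.3825) = 0.6300
adj(I−A) = Cᵀ =
  [ 0.8375   0.2625   0.2750]
  [ 0.1125   0.7875   0.2250]
  [ 0.3825   0.1575   0.7650]
(I − A)⁻¹ = adj(I−A) / det(I−A) ≈
  [   1.3294     0.4167     0.4365]
  [   0.1786     1.2500     0.3571]
  [   0.6071     0.2500     1.2143]
x = (I − A)⁻¹ d = adj(I−A)·d / det(I−A), with det(I−A) = 0.6300:
  x_1 = (0.8375·300 + 0.2625·380 + 0.2750·520) / 0.6300 = 494.00 / 0.6300 ≈ 784.13
  x_2 = (0.1125·300 + 0.7875·380 + 0.2250·520) / 0.6300 = 450.00 / 0.6300 ≈ 714.29
  x_3 = (0.3825·300 + 0.1575·380 + 0.7650·520) / 0.6300 = 572.40 / 0.6300 ≈ 908.57

x_1 = 784.13, x_2 = 714.29, x_3 = 908.57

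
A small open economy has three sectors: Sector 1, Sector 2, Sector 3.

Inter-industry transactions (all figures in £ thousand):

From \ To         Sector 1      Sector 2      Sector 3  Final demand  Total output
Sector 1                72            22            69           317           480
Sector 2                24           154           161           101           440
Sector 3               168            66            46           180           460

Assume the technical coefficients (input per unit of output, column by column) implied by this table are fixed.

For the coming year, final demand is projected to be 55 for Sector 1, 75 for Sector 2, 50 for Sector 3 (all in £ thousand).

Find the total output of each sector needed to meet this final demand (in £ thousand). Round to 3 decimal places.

Technical coefficients a_ij = z_ij / X_j:
  a_11 = 72/480 = 0.15, a_21 = 24/480 = 0.05, a_31 = 168/480 = 0.35
  a_12 = 22/440 = 0.05, a_22 = 154/440 = 0.35, a_32 = 66/440 = 0.15
  a_13 = 69/460 = 0.15, a_23 = 161/460 = 0.35, a_33 = 46/460 = 0.10
I − A =
  [   0.85    -0.05    -0.15]
  [  -0.05     0.65    -0.35]
  [  -0.35    -0.15     0.90]
Cofactors of I−A, C_ij = (−1)^(i+j)·(minor ij) (rows/columns in the sector order above):
  C_11 = (0.65)(0.90) − (-0.35)(-0.15) = 0.5325
  C_12 = −[(-0.05)(0.90) − (-0.35)(-0.35)] = 0.1675
  C_13 = (-0.05)(-0.15) − (0.65)(-0.35) = 0.2350
  C_21 = −[(-0.05)(0.90) − (-0.15)(-0.15)] = 0.0675
  C_22 = (0.85)(0.90) − (-0.15)(-0.35) = 0.7125
  C_23 = −[(0.85)(-0.15) − (-0.05)(-0.35)] = 0.1450
  C_31 = (-0.05)(-0.35) − (-0.15)(0.65) = 0.1150
  C_32 = −[(0.85)(-0.35) − (-0.15)(-0.05)] = 0.3050
  C_33 = (0.85)(0.65) − (-0.05)(-0.05) = 0.5500
det(I−A) = Σ_j (I−A)_1j·C_1j = (0.85)(0.5325) + (-0.05)(0.1675) + (-0.15)(0.2350) = 0.4090
adj(I−A) = Cᵀ =
  [ 0.5325   0.0675   0.1150]
  [ 0.1675   0.7125   0.3050]
  [ 0.2350   0.1450   0.5500]
(I − A)⁻¹ = adj(I−A) / det(I−A) ≈
  [   1.3020     0.1650     0.2812]
  [   0.4095     1.7421     0.7457]
  [   0.5746     0.3545     1.3447]
x = (I − A)⁻¹ d = adj(I−A)·d / det(I−A), with det(I−A) = 0.4090:
  x_1 = (0.5325·55 + 0.0675·75 + 0.1150·50) / 0.4090 = 40.10 / 0.4090 ≈ 98.044
  x_2 = (0.1675·55 + 0.7125·75 + 0.3050·50) / 0.4090 = 77.90 / 0.4090 ≈ 190.465
  x_3 = (0.2350·55 + 0.1450·75 + 0.5500·50) / 0.4090 = 51.30 / 0.4090 ≈ 125.428

x_1 = 98.044, x_2 = 190.465, x_3 = 125.428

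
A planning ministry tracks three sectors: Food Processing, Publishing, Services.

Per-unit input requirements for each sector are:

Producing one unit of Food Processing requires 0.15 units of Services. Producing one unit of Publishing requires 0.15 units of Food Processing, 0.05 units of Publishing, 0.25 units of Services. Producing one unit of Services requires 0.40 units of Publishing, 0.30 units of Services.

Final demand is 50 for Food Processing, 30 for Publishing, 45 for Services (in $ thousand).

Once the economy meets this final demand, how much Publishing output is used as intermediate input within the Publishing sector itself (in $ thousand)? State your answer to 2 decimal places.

z_22 = 3.78

I − A =
  [   1.00    -0.15     0.00]
  [   0.00     0.95    -0.40]
  [  -0.15    -0.25     0.70]
Cofactors of I−A, C_ij = (−1)^(i+j)·(minor ij) (rows/columns in the sector order above):
  C_11 = (0.95)(0.70) − (-0.40)(-0.25) = 0.5650
  C_12 = −[(0.00)(0.70) − (-0.40)(-0.15)] = 0.0600
  C_13 = (0.00)(-0.25) − (0.95)(-0.15) = 0.1425
  C_21 = −[(-0.15)(0.70) − (0.00)(-0.25)] = 0.1050
  C_22 = (1.00)(0.70) − (0.00)(-0.15) = 0.7000
  C_23 = −[(1.00)(-0.25) − (-0.15)(-0.15)] = 0.2725
  C_31 = (-0.15)(-0.40) − (0.00)(0.95) = 0.0600
  C_32 = −[(1.00)(-0.40) − (0.00)(0.00)] = 0.4000
  C_33 = (1.00)(0.95) − (-0.15)(0.00) = 0.9500
det(I−A) = Σ_j (I−A)_1j·C_1j = (1.00)(0.5650) + (-0.15)(0.0600) + (0.00)(0.1425) = 0.5560
adj(I−A) = Cᵀ =
  [ 0.5650   0.1050   0.0600]
  [ 0.0600   0.7000   0.4000]
  [ 0.1425   0.2725   0.9500]
(I − A)⁻¹ = adj(I−A) / det(I−A) ≈
  [   1.0162     0.1888     0.1079]
  [   0.1079     1.2590     0.7194]
  [   0.2563     0.4901     1.7086]
First solve x = (I − A)⁻¹ d = adj(I−A)·d / det(I−A); in particular x_2 = (0.0600·50 + 0.7000·30 + 0.4000·45) / 0.5560 = 42.00 / 0.5560 ≈ 75.5396.
Intermediate flow from 2 to 2: z_22 = a_22 · x_2 = 0.05 × 42.00 / 0.5560 = 2.10 / 0.5560 ≈ 3.78.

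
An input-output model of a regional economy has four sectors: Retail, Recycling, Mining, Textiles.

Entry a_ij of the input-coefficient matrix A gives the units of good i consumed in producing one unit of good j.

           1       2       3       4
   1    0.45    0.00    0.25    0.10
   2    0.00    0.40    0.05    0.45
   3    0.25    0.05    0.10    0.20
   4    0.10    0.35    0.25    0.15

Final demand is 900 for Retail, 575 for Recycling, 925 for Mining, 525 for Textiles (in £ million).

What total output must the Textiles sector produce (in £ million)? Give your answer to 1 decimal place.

I − A =
  [   0.55     0.00    -0.25    -0.10]
  [   0.00     0.60    -0.05    -0.45]
  [  -0.25    -0.05     0.90    -0.20]
  [  -0.10    -0.35    -0.25     0.85]
Compute the cofactors C_ij = (−1)^(i+j)·(3×3 minor ij) of I−A; the adjugate is their transpose:
adj(I−A) = Cᵀ =
  [ 0.276000   0.060875   0.104875   0.089375]
  [ 0.080250   0.319875   0.096000   0.201375]
  [ 0.102375   0.070125   0.187875   0.093375]
  [ 0.095625   0.159500   0.107125   0.258125]
det(I−A) = Σ_j (I−A)_1j·C_1j = (0.55)(0.276000) + (0.00)(0.080250) + (-0.25)(0.102375) + (-0.10)(0.095625) = 0.11664375
(I − A)⁻¹ = adj(I−A) / det(I−A) ≈
  [   2.3662     0.5219     0.8991     0.7662]
  [   0.6880     2.7423     0.8230     1.7264]
  [   0.8777     0.6012     1.6107     0.8005]
  [   0.8198     1.3674     0.9184     2.2129]
x = (I − A)⁻¹ d = adj(I−A)·d / det(I−A), with det(I−A) = 0.11664375:
  x_1 = (0.276000·900 + 0.060875·575 + 0.104875·925 + 0.089375·525) / 0.11664375 = 427.334375 / 0.11664375 ≈ 3663.6
  x_2 = (0.080250·900 + 0.319875·575 + 0.096000·925 + 0.201375·525) / 0.11664375 = 450.675 / 0.11664375 ≈ 3863.7
  x_3 = (0.102375·900 + 0.070125·575 + 0.187875·925 + 0.093375·525) / 0.11664375 = 355.265625 / 0.11664375 ≈ 3045.7
  x_4 = (0.095625·900 + 0.159500·575 + 0.107125·925 + 0.258125·525) / 0.11664375 = 412.38125 / 0.11664375 ≈ 3535.4

x_4 = 3535.4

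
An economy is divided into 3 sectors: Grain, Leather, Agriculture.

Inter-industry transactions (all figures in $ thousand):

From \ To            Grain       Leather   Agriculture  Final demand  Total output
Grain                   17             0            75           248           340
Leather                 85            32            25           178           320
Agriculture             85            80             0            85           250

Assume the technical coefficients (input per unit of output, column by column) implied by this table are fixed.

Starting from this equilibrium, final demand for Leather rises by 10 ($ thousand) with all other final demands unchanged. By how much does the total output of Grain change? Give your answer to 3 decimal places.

Δx_1 = 1.007

Technical coefficients a_ij = z_ij / X_j:
  a_11 = 17/340 = 0.05, a_21 = 85/340 = 0.25, a_31 = 85/340 = 0.25
  a_12 = 0/320 = 0.00, a_22 = 32/320 = 0.10, a_32 = 80/320 = 0.25
  a_13 = 75/250 = 0.30, a_23 = 25/250 = 0.10, a_33 = 0/250 = 0.00
I − A =
  [   0.95     0.00    -0.30]
  [  -0.25     0.90    -0.10]
  [  -0.25    -0.25     1.00]
Cofactors of I−A, C_ij = (−1)^(i+j)·(minor ij) (rows/columns in the sector order above):
  C_11 = (0.90)(1.00) − (-0.10)(-0.25) = 0.8750
  C_12 = −[(-0.25)(1.00) − (-0.10)(-0.25)] = 0.2750
  C_13 = (-0.25)(-0.25) − (0.90)(-0.25) = 0.2875
  C_21 = −[(0.00)(1.00) − (-0.30)(-0.25)] = 0.0750
  C_22 = (0.95)(1.00) − (-0.30)(-0.25) = 0.8750
  C_23 = −[(0.95)(-0.25) − (0.00)(-0.25)] = 0.2375
  C_31 = (0.00)(-0.10) − (-0.30)(0.90) = 0.2700
  C_32 = −[(0.95)(-0.10) − (-0.30)(-0.25)] = 0.1700
  C_33 = (0.95)(0.90) − (0.00)(-0.25) = 0.8550
det(I−A) = Σ_j (I−A)_1j·C_1j = (0.95)(0.8750) + (0.00)(0.2750) + (-0.30)(0.2875) = 0.7450
adj(I−A) = Cᵀ =
  [ 0.8750   0.0750   0.2700]
  [ 0.2750   0.8750   0.1700]
  [ 0.2875   0.2375   0.8550]
(I − A)⁻¹ = adj(I−A) / det(I−A) ≈
  [   1.1745     0.1007     0.3624]
  [   0.3691     1.1745     0.2282]
  [   0.3859     0.3188     1.1477]
Δx = (I − A)⁻¹ Δd with Δd having +10 in the Leather component and 0 elsewhere.
So Δx_1 = L_12 · (+10), where L_12 = adj(I−A)_12 / det(I−A) = 0.0750 / 0.7450.
Δx_1 = 0.0750 × (+10) / 0.7450 = 0.75 / 0.7450 ≈ 1.007.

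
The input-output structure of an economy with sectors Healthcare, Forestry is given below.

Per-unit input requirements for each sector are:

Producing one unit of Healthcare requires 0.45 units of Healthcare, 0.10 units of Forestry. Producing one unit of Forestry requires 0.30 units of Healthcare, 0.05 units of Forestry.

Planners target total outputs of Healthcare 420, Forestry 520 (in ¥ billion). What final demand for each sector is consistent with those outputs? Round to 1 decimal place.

d_H = 75.0, d_F = 452.0

I − A =
  [   0.55    -0.30]
  [  -0.10     0.95]
d = (I − A) x:
  d_H = (+0.55)·420 + (-0.30)·520 = 75.0
  d_F = (-0.10)·420 + (+0.95)·520 = 452.0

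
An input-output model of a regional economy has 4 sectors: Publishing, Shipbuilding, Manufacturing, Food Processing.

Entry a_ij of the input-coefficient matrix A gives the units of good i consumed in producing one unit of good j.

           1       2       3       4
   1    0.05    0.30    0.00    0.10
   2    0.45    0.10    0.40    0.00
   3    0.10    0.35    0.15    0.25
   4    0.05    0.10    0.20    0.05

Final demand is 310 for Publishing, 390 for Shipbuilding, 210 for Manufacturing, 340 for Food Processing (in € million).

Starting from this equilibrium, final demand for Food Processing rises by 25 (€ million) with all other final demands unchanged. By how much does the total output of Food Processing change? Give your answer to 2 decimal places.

Δx_4 = 30.38

I − A =
  [   0.95    -0.30     0.00    -0.10]
  [  -0.45     0.90    -0.40     0.00]
  [  -0.10    -0.35     0.85    -0.25]
  [  -0.05    -0.10    -0.20     0.95]
Compute the cofactors C_ij = (−1)^(i+j)·(3×3 minor ij) of I−A; the adjugate is their transpose:
adj(I−A) = Cᵀ =
  [ 0.538750   0.242750   0.136000   0.092500]
  [ 0.383875   0.713375   0.368000   0.137250]
  [ 0.257625   0.371125   0.675000   0.204750]
  [ 0.123000   0.166000   0.188000   0.467000]
det(I−A) = Σ_j (I−A)_1j·C_1j = (0.95)(0.538750) + (-0.30)(0.383875) + (0.00)(0.257625) + (-0.10)(0.123000) = 0.38435
(I − A)⁻¹ = adj(I−A) / det(I−A) ≈
  [   1.4017     0.6316     0.3538     0.2407]
  [   0.9988     1.8561     0.9575     0.3571]
  [   0.6703     0.9656     1.7562     0.5327]
  [   0.3200     0.4319     0.4891     1.2150]
Δx = (I − A)⁻¹ Δd with Δd having +25 in the Food Processing component and 0 elsewhere.
So Δx_4 = L_44 · (+25), where L_44 = adj(I−A)_44 / det(I−A) = 0.467000 / 0.38435.
Δx_4 = 0.467000 × (+25) / 0.38435 = 11.675 / 0.38435 ≈ 30.38.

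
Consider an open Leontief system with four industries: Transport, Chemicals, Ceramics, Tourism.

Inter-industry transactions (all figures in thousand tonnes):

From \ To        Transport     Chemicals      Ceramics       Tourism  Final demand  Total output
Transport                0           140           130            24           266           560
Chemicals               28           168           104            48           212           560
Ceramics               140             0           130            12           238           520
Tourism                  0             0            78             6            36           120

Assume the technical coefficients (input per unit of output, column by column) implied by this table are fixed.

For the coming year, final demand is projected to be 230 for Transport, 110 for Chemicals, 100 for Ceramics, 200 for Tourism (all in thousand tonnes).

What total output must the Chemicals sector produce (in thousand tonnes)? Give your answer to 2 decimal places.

Technical coefficients a_ij = z_ij / X_j:
  a_11 = 0/560 = 0.00, a_21 = 28/560 = 0.05, a_31 = 140/560 = 0.25, a_41 = 0/560 = 0.00
  a_12 = 140/560 = 0.25, a_22 = 168/560 = 0.30, a_32 = 0/560 = 0.00, a_42 = 0/560 = 0.00
  a_13 = 130/520 = 0.25, a_23 = 104/520 = 0.20, a_33 = 130/520 = 0.25, a_43 = 78/520 = 0.15
  a_14 = 24/120 = 0.20, a_24 = 48/120 = 0.40, a_34 = 12/120 = 0.10, a_44 = 6/120 = 0.05
I − A =
  [   1.00    -0.25    -0.25    -0.20]
  [  -0.05     0.70    -0.20    -0.40]
  [  -0.25     0.00     0.75    -0.10]
  [   0.00     0.00    -0.15     0.95]
Compute the cofactors C_ij = (−1)^(i+j)·(3×3 minor ij) of I−A; the adjugate is their transpose:
adj(I−A) = Cᵀ =
  [ 0.488250   0.174375   0.249750   0.202500]
  [ 0.097375   0.630625   0.263375   0.313750]
  [ 0.166250   0.059375   0.653125   0.128750]
  [ 0.026250   0.009375   0.103125   0.459375]
det(I−A) = Σ_j (I−A)_1j·C_1j = (1.00)(0.488250) + (-0.25)(0.097375) + (-0.25)(0.166250) + (-0.20)(0.026250) = 0.41709375
(I − A)⁻¹ = adj(I−A) / det(I−A) ≈
  [   1.1706     0.4181     0.5988     0.4855]
  [   0.2335     1.5120     0.6315     0.7522]
  [   0.3986     0.1424     1.5659     0.3087]
  [   0.0629     0.0225     0.2472     1.1014]
x = (I − A)⁻¹ d = adj(I−A)·d / det(I−A), with det(I−A) = 0.41709375:
  x_1 = (0.488250·230 + 0.174375·110 + 0.249750·100 + 0.202500·200) / 0.41709375 = 196.95375 / 0.41709375 ≈ 472.20
  x_2 = (0.097375·230 + 0.630625·110 + 0.263375·100 + 0.313750·200) / 0.41709375 = 180.8525 / 0.41709375 ≈ 433.60
  x_3 = (0.166250·230 + 0.059375·110 + 0.653125·100 + 0.128750·200) / 0.41709375 = 135.83125 / 0.41709375 ≈ 325.66
  x_4 = (0.026250·230 + 0.009375·110 + 0.103125·100 + 0.459375·200) / 0.41709375 = 109.25625 / 0.41709375 ≈ 261.95

x_2 = 433.60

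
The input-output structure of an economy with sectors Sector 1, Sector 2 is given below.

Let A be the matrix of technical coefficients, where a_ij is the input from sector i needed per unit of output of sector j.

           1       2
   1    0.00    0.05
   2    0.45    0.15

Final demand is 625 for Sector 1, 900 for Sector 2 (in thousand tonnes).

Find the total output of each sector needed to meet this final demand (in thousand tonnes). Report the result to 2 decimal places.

x_1 = 696.37, x_2 = 1427.49

I − A =
  [   1.00    -0.05]
  [  -0.45     0.85]
det(I−A) = (1.00)(0.85) − (-0.05)(-0.45) = 0.8275
adj(I−A) = [[0.85, 0.05], [0.45, 1.00]]
(I − A)⁻¹ = adj(I−A) / det(I−A) ≈
  [   1.0272     0.0604]
  [   0.5438     1.2085]
x = (I − A)⁻¹ d = adj(I−A)·d / det(I−A), with det(I−A) = 0.8275:
  x_1 = (0.85·625 + 0.05·900) / 0.8275 = 576.25 / 0.8275 ≈ 696.37
  x_2 = (0.45·625 + 1.00·900) / 0.8275 = 1181.25 / 0.8275 ≈ 1427.49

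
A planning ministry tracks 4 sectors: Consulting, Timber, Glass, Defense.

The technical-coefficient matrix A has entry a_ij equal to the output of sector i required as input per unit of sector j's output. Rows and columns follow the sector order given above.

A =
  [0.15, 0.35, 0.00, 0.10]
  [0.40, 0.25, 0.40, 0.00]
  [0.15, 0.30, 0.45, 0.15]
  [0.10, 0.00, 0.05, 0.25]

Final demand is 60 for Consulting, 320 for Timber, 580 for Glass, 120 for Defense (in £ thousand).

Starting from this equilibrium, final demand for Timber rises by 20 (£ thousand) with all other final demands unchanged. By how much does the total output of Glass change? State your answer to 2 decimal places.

I − A =
  [   0.85    -0.35     0.00    -0.10]
  [  -0.40     0.75    -0.40     0.00]
  [  -0.15    -0.30     0.55    -0.15]
  [  -0.10     0.00    -0.05     0.75]
Compute the cofactors C_ij = (−1)^(i+j)·(3×3 minor ij) of I−A; the adjugate is their transpose:
adj(I−A) = Cᵀ =
  [ 0.213750   0.143250   0.108750   0.050250]
  [ 0.213000   0.338000   0.253000   0.079000]
  [ 0.185625   0.232875   0.365625   0.097875]
  [ 0.040875   0.034625   0.038875   0.150625]
det(I−A) = Σ_j (I−A)_1j·C_1j = (0.85)(0.213750) + (-0.35)(0.213000) + (0.00)(0.185625) + (-0.10)(0.040875) = 0.10305
(I − A)⁻¹ = adj(I−A) / det(I−A) ≈
  [   2.0742     1.3901     1.0553     0.4876]
  [   2.0670     3.2800     2.4551     0.7666]
  [   1.8013     2.2598     3.5480     0.9498]
  [   0.3967     0.3360     0.3772     1.4617]
Δx = (I − A)⁻¹ Δd with Δd having +20 in the Timber component and 0 elsewhere.
So Δx_3 = L_32 · (+20), where L_32 = adj(I−A)_32 / det(I−A) = 0.232875 / 0.10305.
Δx_3 = 0.232875 × (+20) / 0.10305 = 4.6575 / 0.10305 ≈ 45.20.

Δx_3 = 45.20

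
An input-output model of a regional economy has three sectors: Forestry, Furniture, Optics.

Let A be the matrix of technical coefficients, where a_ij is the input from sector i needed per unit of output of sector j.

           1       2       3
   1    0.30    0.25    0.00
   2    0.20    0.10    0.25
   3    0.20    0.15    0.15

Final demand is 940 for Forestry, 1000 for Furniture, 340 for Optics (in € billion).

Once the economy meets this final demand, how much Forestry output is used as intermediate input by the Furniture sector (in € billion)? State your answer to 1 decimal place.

I − A =
  [   0.70    -0.25     0.00]
  [  -0.20     0.90    -0.25]
  [  -0.20    -0.15     0.85]
Cofactors of I−A, C_ij = (−1)^(i+j)·(minor ij) (rows/columns in the sector order above):
  C_11 = (0.90)(0.85) − (-0.25)(-0.15) = 0.7275
  C_12 = −[(-0.20)(0.85) − (-0.25)(-0.20)] = 0.2200
  C_13 = (-0.20)(-0.15) − (0.90)(-0.20) = 0.2100
  C_21 = −[(-0.25)(0.85) − (0.00)(-0.15)] = 0.2125
  C_22 = (0.70)(0.85) − (0.00)(-0.20) = 0.5950
  C_23 = −[(0.70)(-0.15) − (-0.25)(-0.20)] = 0.1550
  C_31 = (-0.25)(-0.25) − (0.00)(0.90) = 0.0625
  C_32 = −[(0.70)(-0.25) − (0.00)(-0.20)] = 0.1750
  C_33 = (0.70)(0.90) − (-0.25)(-0.20) = 0.5800
det(I−A) = Σ_j (I−A)_1j·C_1j = (0.70)(0.7275) + (-0.25)(0.2200) + (0.00)(0.2100) = 0.45425
adj(I−A) = Cᵀ =
  [ 0.7275   0.2125   0.0625]
  [ 0.2200   0.5950   0.1750]
  [ 0.2100   0.1550   0.5800]
(I − A)⁻¹ = adj(I−A) / det(I−A) ≈
  [   1.6015     0.4678     0.1376]
  [   0.4843     1.3099     0.3853]
  [   0.4623     0.3412     1.2768]
First solve x = (I − A)⁻¹ d = adj(I−A)·d / det(I−A); in particular x_2 = (0.2200·940 + 0.5950·1000 + 0.1750·340) / 0.45425 = 861.30 / 0.45425 ≈ 1896.092.
Intermediate flow from 1 to 2: z_12 = a_12 · x_2 = 0.25 × 861.30 / 0.45425 = 215.325 / 0.45425 ≈ 474.0.

z_12 = 474.0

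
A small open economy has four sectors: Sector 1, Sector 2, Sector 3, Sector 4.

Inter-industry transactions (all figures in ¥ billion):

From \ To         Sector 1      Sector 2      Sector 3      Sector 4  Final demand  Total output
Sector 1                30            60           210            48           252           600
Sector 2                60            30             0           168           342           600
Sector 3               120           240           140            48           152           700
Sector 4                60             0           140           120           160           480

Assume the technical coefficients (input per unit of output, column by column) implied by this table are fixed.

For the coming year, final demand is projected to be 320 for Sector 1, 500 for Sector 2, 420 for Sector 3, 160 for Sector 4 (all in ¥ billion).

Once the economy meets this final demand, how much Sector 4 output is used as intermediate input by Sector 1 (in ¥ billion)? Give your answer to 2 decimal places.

z_41 = 89.93

Technical coefficients a_ij = z_ij / X_j:
  a_11 = 30/600 = 0.05, a_21 = 60/600 = 0.10, a_31 = 120/600 = 0.20, a_41 = 60/600 = 0.10
  a_12 = 60/600 = 0.10, a_22 = 30/600 = 0.05, a_32 = 240/600 = 0.40, a_42 = 0/600 = 0.00
  a_13 = 210/700 = 0.30, a_23 = 0/700 = 0.00, a_33 = 140/700 = 0.20, a_43 = 140/700 = 0.20
  a_14 = 48/480 = 0.10, a_24 = 168/480 = 0.35, a_34 = 48/480 = 0.10, a_44 = 120/480 = 0.25
I − A =
  [   0.95    -0.10    -0.30    -0.10]
  [  -0.10     0.95     0.00    -0.35]
  [  -0.20    -0.40     0.80    -0.10]
  [  -0.10     0.00    -0.20     0.75]
Compute the cofactors C_ij = (−1)^(i+j)·(3×3 minor ij) of I−A; the adjugate is their transpose:
adj(I−A) = Cᵀ =
  [ 0.523000   0.156000   0.239750   0.174500]
  [ 0.100000   0.491000   0.101500   0.256000]
  [ 0.196000   0.297000   0.656375   0.252250]
  [ 0.122000   0.100000   0.207000   0.645000]
det(I−A) = Σ_j (I−A)_1j·C_1j = (0.95)(0.523000) + (-0.10)(0.100000) + (-0.30)(0.196000) + (-0.10)(0.122000) = 0.41585
(I − A)⁻¹ = adj(I−A) / det(I−A) ≈
  [   1.2577     0.3751     0.5765     0.4196]
  [   0.2405     1.1807     0.2441     0.6156]
  [   0.4713     0.7142     1.5784     0.6066]
  [   0.2934     0.2405     0.4978     1.5510]
First solve x = (I − A)⁻¹ d = adj(I−A)·d / det(I−A); in particular x_1 = (0.523000·320 + 0.156000·500 + 0.239750·420 + 0.174500·160) / 0.41585 = 373.975 / 0.41585 ≈ 899.3026.
Intermediate flow from 4 to 1: z_41 = a_41 · x_1 = 0.10 × 373.975 / 0.41585 = 37.3975 / 0.41585 ≈ 89.93.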